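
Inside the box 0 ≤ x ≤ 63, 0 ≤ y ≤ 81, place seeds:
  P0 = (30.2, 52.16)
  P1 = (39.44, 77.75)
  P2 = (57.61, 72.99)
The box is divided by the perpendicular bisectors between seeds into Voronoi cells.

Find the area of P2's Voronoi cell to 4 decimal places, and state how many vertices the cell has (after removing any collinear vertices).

1. box [0,63]×[0,81]: [(0, 0) (63, 0) (63, 81) (0, 81)]
2. ⊥bis P2·P0 via (43.905,62.575): [(63, 37.4481) (63, 81) (29.9031, 81)]  |A|=720.7175
3. ⊥bis P2·P1 via (48.525,75.37): [(44.848, 61.3341) (63, 37.4481) (63, 81) (49.9999, 81)]  |A|=523.1065
4. canonical 4-gon: [(44.848, 61.3341) (63, 37.4481) (63, 81) (49.9999, 81)]
5. shoelace: 523.1065

Area of P2's cell: 523.1065 (4 vertices)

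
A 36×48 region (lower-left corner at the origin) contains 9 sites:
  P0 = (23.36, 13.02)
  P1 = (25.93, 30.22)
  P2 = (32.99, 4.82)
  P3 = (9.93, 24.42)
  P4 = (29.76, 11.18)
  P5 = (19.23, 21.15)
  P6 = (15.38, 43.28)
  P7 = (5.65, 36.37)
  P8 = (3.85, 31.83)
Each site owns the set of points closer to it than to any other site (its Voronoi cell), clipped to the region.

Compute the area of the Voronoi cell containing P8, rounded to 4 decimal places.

Area of P8's cell: 75.0061

1. box [0,36]×[0,48]: [(0, 0) (36, 0) (36, 48) (0, 48)]
2. ⊥bis P8·P0 via (13.605,22.425): [(0, 8.3137) (36, 45.6534) (36, 48) (0, 48)]  |A|=756.592
3. ⊥bis P8·P1 via (14.89,31.025): [(0, 8.3137) (14.3167, 23.1632) (16.1278, 48) (0, 48)]  |A|=484.3701
4. ⊥bis P8·P2 via (18.42,18.325): [(0, 8.3137) (14.3167, 23.1632) (16.1278, 48) (0, 48)]  |A|=484.3701
5. ⊥bis P8·P3 via (6.89,28.125): [(0, 22.4717) (15.1742, 34.9223) (16.1278, 48) (0, 48)]  |A|=299.1429
6. ⊥bis P8·P4 via (16.805,21.505): [(0, 22.4717) (15.1742, 34.9223) (16.1278, 48) (0, 48)]  |A|=299.1429
7. ⊥bis P8·P5 via (11.54,26.49): [(0, 22.4717) (15.1742, 34.9223) (16.1278, 48) (0, 48)]  |A|=299.1429
8. ⊥bis P8·P6 via (9.615,37.555): [(0, 47.2372) (0, 22.4717) (13.5516, 33.5909)]  |A|=167.8059
9. ⊥bis P8·P7 via (4.75,34.1): [(0, 35.9833) (0, 22.4717) (11.1025, 31.5814)]  |A|=75.0061
10. canonical 3-gon: [(0, 35.9833) (0, 22.4717) (11.1025, 31.5814)]
11. shoelace: 75.0061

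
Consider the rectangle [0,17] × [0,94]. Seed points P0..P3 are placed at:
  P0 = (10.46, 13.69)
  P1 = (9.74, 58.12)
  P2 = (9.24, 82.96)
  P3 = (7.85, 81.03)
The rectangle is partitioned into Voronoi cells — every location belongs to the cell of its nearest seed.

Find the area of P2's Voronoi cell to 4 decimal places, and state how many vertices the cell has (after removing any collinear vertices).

Area of P2's cell: 203.5340 (4 vertices)

1. box [0,17]×[0,94]: [(0, 0) (17, 0) (17, 94) (0, 94)]
2. ⊥bis P2·P0 via (9.85,48.325): [(0, 48.1515) (17, 48.4509) (17, 94) (0, 94)]  |A|=776.8792
3. ⊥bis P2·P1 via (9.49,70.54): [(0, 70.349) (17, 70.6912) (17, 94) (0, 94)]  |A|=399.1588
4. ⊥bis P2·P3 via (8.545,81.995): [(0, 88.1492) (17, 75.9056) (17, 94) (0, 94)]  |A|=203.534
5. canonical 4-gon: [(0, 88.1492) (17, 75.9056) (17, 94) (0, 94)]
6. shoelace: 203.534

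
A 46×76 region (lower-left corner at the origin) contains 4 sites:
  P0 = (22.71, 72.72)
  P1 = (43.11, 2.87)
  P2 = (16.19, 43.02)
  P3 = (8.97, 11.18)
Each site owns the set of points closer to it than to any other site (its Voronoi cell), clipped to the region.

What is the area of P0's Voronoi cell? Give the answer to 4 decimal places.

Area of P0's cell: 869.8290

1. box [0,46]×[0,76]: [(0, 0) (46, 0) (46, 76) (0, 76)]
2. ⊥bis P0·P1 via (32.91,37.795): [(0, 28.1835) (46, 41.618) (46, 76) (0, 76)]  |A|=1890.5659
3. ⊥bis P0·P2 via (19.45,57.87): [(0, 62.1398) (46, 52.0415) (46, 76) (0, 76)]  |A|=869.829
4. ⊥bis P0·P3 via (15.84,41.95): [(0, 62.1398) (46, 52.0415) (46, 76) (0, 76)]  |A|=869.829
5. canonical 4-gon: [(0, 62.1398) (46, 52.0415) (46, 76) (0, 76)]
6. shoelace: 869.829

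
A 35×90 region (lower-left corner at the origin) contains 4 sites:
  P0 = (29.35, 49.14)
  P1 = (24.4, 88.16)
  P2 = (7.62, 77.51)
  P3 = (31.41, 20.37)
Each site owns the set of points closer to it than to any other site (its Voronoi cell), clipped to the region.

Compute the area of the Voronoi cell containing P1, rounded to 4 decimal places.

Area of P1's cell: 353.8904

1. box [0,35]×[0,90]: [(0, 0) (35, 0) (35, 90) (0, 90)]
2. ⊥bis P1·P0 via (26.875,68.65): [(0, 65.2407) (35, 69.6807) (35, 90) (0, 90)]  |A|=788.8753
3. ⊥bis P1·P2 via (16.01,82.835): [(25.1517, 68.4314) (35, 69.6807) (35, 90) (11.4625, 90)]  |A|=353.8904
4. ⊥bis P1·P3 via (27.905,54.265): [(25.1517, 68.4314) (35, 69.6807) (35, 90) (11.4625, 90)]  |A|=353.8904
5. canonical 4-gon: [(25.1517, 68.4314) (35, 69.6807) (35, 90) (11.4625, 90)]
6. shoelace: 353.8904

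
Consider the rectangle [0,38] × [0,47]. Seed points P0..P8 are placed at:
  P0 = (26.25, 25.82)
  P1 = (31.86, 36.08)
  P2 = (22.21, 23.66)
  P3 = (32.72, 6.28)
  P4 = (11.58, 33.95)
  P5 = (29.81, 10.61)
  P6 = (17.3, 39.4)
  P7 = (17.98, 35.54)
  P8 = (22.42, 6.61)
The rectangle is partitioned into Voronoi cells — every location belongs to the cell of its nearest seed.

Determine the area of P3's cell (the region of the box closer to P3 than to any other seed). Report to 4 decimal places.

Area of P3's cell: 99.3974

1. box [0,38]×[0,47]: [(0, 0) (38, 0) (38, 47) (0, 47)]
2. ⊥bis P3·P0 via (29.485,16.05): [(0, 6.2871) (0, 0) (38, 0) (38, 18.8694)]  |A|=477.9736
3. ⊥bis P3·P1 via (32.29,21.18): [(0, 6.2871) (0, 0) (38, 0) (38, 18.8694)]  |A|=477.9736
4. ⊥bis P3·P2 via (27.465,14.97): [(28.9677, 15.8787) (2.7097, 0) (38, 0) (38, 18.8694)]  |A|=365.3998
5. ⊥bis P3·P4 via (22.15,20.115): [(28.9677, 15.8787) (2.7097, 0) (38, 0) (38, 18.8694)]  |A|=365.3998
6. ⊥bis P3·P5 via (31.265,8.445): [(18.6991, 0) (38, 0) (38, 12.9713)]  |A|=125.179
7. ⊥bis P3·P6 via (25.01,22.84): [(18.6991, 0) (38, 0) (38, 12.9713)]  |A|=125.179
8. ⊥bis P3·P7 via (25.35,20.91): [(18.6991, 0) (38, 0) (38, 12.9713)]  |A|=125.179
9. ⊥bis P3·P8 via (27.57,6.445): [(27.5542, 5.9511) (27.3635, 0) (38, 0) (38, 12.9713)]  |A|=99.3974
10. canonical 4-gon: [(27.5542, 5.9511) (27.3635, 0) (38, 0) (38, 12.9713)]
11. shoelace: 99.3974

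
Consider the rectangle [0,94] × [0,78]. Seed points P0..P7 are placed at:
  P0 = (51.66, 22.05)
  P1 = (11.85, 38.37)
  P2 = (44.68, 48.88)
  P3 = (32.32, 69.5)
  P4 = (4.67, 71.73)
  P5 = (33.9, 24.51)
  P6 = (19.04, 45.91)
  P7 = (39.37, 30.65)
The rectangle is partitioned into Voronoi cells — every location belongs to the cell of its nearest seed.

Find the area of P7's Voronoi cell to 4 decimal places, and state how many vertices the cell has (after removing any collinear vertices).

1. box [0,94]×[0,78]: [(0, 0) (94, 0) (94, 78) (0, 78)]
2. ⊥bis P7·P0 via (45.515,26.35): [(0, 0) (27.0764, 0) (81.6574, 78) (0, 78)]  |A|=4240.6191
3. ⊥bis P7·P1 via (25.61,34.51): [(15.9291, 0) (27.0764, 0) (81.6574, 78) (37.81, 78)]  |A|=2144.7943
4. ⊥bis P7·P2 via (42.025,39.765): [(28.2128, 43.7882) (15.9291, 0) (27.0764, 0) (52.7219, 36.6492)]  |A|=784.7226
5. ⊥bis P7·P3 via (35.845,50.075): [(28.2128, 43.7882) (15.9291, 0) (27.0764, 0) (52.7219, 36.6492)]  |A|=784.7226
6. ⊥bis P7·P4 via (22.02,51.19): [(28.2128, 43.7882) (15.9291, 0) (27.0764, 0) (52.7219, 36.6492)]  |A|=784.7226
7. ⊥bis P7·P5 via (36.635,27.58): [(28.2128, 43.7882) (26.2591, 36.8237) (42.6352, 22.2346) (52.7219, 36.6492)]  |A|=283.9275
8. ⊥bis P7·P6 via (29.205,38.28): [(32.4197, 42.5628) (27.3694, 35.8345) (42.6352, 22.2346) (52.7219, 36.6492)]  |A|=261.8476
9. canonical 4-gon: [(32.4197, 42.5628) (27.3694, 35.8345) (42.6352, 22.2346) (52.7219, 36.6492)]
10. shoelace: 261.8476

Area of P7's cell: 261.8476 (4 vertices)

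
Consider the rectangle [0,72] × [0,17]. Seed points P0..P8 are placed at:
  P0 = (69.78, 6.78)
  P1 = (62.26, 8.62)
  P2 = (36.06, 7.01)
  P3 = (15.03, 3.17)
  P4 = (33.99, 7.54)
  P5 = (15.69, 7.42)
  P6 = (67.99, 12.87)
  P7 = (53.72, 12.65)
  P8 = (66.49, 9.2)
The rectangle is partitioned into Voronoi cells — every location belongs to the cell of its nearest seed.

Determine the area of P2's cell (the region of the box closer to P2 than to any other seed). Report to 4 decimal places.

Area of P2's cell: 169.5939

1. box [0,72]×[0,17]: [(0, 0) (72, 0) (72, 17) (0, 17)]
2. ⊥bis P2·P0 via (52.92,6.895): [(0, 0) (52.873, 0) (52.9889, 17) (0, 17)]  |A|=899.8261
3. ⊥bis P2·P1 via (49.16,7.815): [(0, 0) (49.6402, 0) (48.5956, 17) (0, 17)]  |A|=835.0044
4. ⊥bis P2·P3 via (25.545,5.09): [(26.4744, 0) (49.6402, 0) (48.5956, 17) (23.3703, 17)]  |A|=411.3245
5. ⊥bis P2·P4 via (35.025,7.275): [(33.1623, 0) (49.6402, 0) (48.5956, 17) (37.515, 17)]  |A|=234.2474
6. ⊥bis P2·P5 via (25.875,7.215): [(33.1623, 0) (49.6402, 0) (48.5956, 17) (37.515, 17)]  |A|=234.2474
7. ⊥bis P2·P6 via (52.025,9.94): [(33.1623, 0) (49.6402, 0) (48.5956, 17) (37.515, 17)]  |A|=234.2474
8. ⊥bis P2·P7 via (44.89,9.83): [(33.1623, 0) (48.0294, 0) (42.6001, 17) (37.515, 17)]  |A|=169.5939
9. ⊥bis P2·P8 via (51.275,8.105): [(33.1623, 0) (48.0294, 0) (42.6001, 17) (37.515, 17)]  |A|=169.5939
10. canonical 4-gon: [(33.1623, 0) (48.0294, 0) (42.6001, 17) (37.515, 17)]
11. shoelace: 169.5939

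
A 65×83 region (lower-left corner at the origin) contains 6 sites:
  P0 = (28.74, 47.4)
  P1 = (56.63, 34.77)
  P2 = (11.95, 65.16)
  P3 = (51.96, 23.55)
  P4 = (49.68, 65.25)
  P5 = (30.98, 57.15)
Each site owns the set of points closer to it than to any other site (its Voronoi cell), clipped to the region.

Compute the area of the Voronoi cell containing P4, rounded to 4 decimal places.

Area of P4's cell: 880.2655

1. box [0,65]×[0,83]: [(0, 0) (65, 0) (65, 83) (0, 83)]
2. ⊥bis P4·P0 via (39.21,56.325): [(65, 26.0705) (65, 83) (16.4713, 83)]  |A|=1381.3575
3. ⊥bis P4·P1 via (53.155,50.01): [(45.9865, 48.3754) (65, 52.7109) (65, 83) (16.4713, 83)]  |A|=1128.094
4. ⊥bis P4·P2 via (30.815,65.205): [(30.8127, 66.176) (45.9865, 48.3754) (65, 52.7109) (65, 83) (30.7726, 83)]  |A|=1007.7915
5. ⊥bis P4·P3 via (50.82,44.4): [(30.8127, 66.176) (45.9865, 48.3754) (65, 52.7109) (65, 83) (30.7726, 83)]  |A|=1007.7915
6. ⊥bis P4·P5 via (40.33,61.2): [(45.7802, 48.6174) (45.9865, 48.3754) (65, 52.7109) (65, 83) (30.8872, 83)]  |A|=880.2655
7. canonical 5-gon: [(45.7802, 48.6174) (45.9865, 48.3754) (65, 52.7109) (65, 83) (30.8872, 83)]
8. shoelace: 880.2655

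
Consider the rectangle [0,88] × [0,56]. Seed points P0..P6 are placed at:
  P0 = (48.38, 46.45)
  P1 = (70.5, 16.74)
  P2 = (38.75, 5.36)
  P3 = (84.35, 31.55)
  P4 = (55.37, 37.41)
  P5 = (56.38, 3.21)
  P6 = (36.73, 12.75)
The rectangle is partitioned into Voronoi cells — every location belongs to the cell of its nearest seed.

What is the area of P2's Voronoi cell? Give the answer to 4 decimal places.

Area of P2's cell: 254.5273

1. box [0,88]×[0,56]: [(0, 0) (88, 0) (88, 56) (0, 56)]
2. ⊥bis P2·P0 via (43.565,25.905): [(0, 36.115) (0, 0) (88, 0) (88, 15.4911)]  |A|=2270.6686
3. ⊥bis P2·P1 via (54.625,11.05): [(49.8266, 24.4375) (0, 36.115) (0, 0) (58.5856, 0)]  |A|=1615.5879
4. ⊥bis P2·P3 via (61.55,18.455): [(49.8266, 24.4375) (0, 36.115) (0, 0) (58.5856, 0)]  |A|=1615.5879
5. ⊥bis P2·P4 via (47.06,21.385): [(51.8021, 18.9259) (34.0379, 28.1378) (0, 36.115) (0, 0) (58.5856, 0)]  |A|=1575.7325
6. ⊥bis P2·P5 via (47.565,4.285): [(49.4963, 20.1216) (34.0379, 28.1378) (0, 36.115) (0, 0) (47.0424, 0)]  |A|=1441.835
7. ⊥bis P2·P6 via (37.74,9.055): [(48.5056, 11.9977) (4.613, 0) (47.0424, 0)]  |A|=254.5273
8. canonical 3-gon: [(48.5056, 11.9977) (4.613, 0) (47.0424, 0)]
9. shoelace: 254.5273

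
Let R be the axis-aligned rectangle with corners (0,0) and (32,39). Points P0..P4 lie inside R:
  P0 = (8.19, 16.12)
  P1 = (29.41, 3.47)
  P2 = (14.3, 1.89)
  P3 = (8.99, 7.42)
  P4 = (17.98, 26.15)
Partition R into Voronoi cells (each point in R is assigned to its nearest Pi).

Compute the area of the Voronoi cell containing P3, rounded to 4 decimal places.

1. box [0,32]×[0,39]: [(0, 0) (32, 0) (32, 39) (0, 39)]
2. ⊥bis P3·P0 via (8.59,11.77): [(0, 10.9801) (0, 0) (32, 0) (32, 13.9226)]  |A|=398.4441
3. ⊥bis P3·P1 via (19.2,5.445): [(20.6378, 12.8778) (0, 10.9801) (0, 0) (18.1467, 0)]  |A|=230.148
4. ⊥bis P3·P2 via (11.645,4.655): [(20.1631, 12.8342) (0, 10.9801) (0, 0) (6.7971, 0)]  |A|=154.3143
5. ⊥bis P3·P4 via (13.485,16.785): [(20.1631, 12.8342) (0, 10.9801) (0, 0) (6.7971, 0)]  |A|=154.3143
6. canonical 4-gon: [(20.1631, 12.8342) (0, 10.9801) (0, 0) (6.7971, 0)]
7. shoelace: 154.3143

Area of P3's cell: 154.3143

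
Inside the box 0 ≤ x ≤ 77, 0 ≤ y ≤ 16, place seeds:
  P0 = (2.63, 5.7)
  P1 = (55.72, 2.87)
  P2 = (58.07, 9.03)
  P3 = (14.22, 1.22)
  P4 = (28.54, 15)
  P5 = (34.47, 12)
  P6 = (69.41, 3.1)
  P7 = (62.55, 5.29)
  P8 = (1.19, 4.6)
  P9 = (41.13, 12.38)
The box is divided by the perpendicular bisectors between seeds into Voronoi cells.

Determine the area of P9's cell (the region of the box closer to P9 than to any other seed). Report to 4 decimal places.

1. box [0,77]×[0,16]: [(0, 0) (77, 0) (77, 16) (0, 16)]
2. ⊥bis P9·P0 via (21.88,9.04): [(23.4485, 0) (77, 0) (77, 16) (20.6724, 16)]  |A|=879.0329
3. ⊥bis P9·P1 via (48.425,7.625): [(23.4485, 0) (43.4549, 0) (53.884, 16) (20.6724, 16)]  |A|=425.7437
4. ⊥bis P9·P2 via (49.6,10.705): [(23.4485, 0) (43.4549, 0) (49.2374, 8.8713) (50.6471, 16) (20.6724, 16)]  |A|=414.2066
5. ⊥bis P9·P3 via (27.675,6.8): [(30.4951, 0) (43.4549, 0) (49.2374, 8.8713) (50.6471, 16) (23.8596, 16)]  |A|=332.3363
6. ⊥bis P9·P4 via (34.835,13.69): [(31.9861, 0) (43.4549, 0) (49.2374, 8.8713) (50.6471, 16) (35.3157, 16)]  |A|=228.7593
7. ⊥bis P9·P5 via (37.8,12.19): [(38.4955, 0) (43.4549, 0) (49.2374, 8.8713) (50.6471, 16) (37.5826, 16)]  |A|=158.5486
8. ⊥bis P9·P6 via (55.27,7.74): [(38.4955, 0) (43.4549, 0) (49.2374, 8.8713) (50.6471, 16) (37.5826, 16)]  |A|=158.5486
9. ⊥bis P9·P7 via (51.84,8.835): [(38.4955, 0) (43.4549, 0) (49.2374, 8.8713) (50.6471, 16) (37.5826, 16)]  |A|=158.5486
10. ⊥bis P9·P8 via (21.16,8.49): [(38.4955, 0) (43.4549, 0) (49.2374, 8.8713) (50.6471, 16) (37.5826, 16)]  |A|=158.5486
11. canonical 5-gon: [(38.4955, 0) (43.4549, 0) (49.2374, 8.8713) (50.6471, 16) (37.5826, 16)]
12. shoelace: 158.5486

Area of P9's cell: 158.5486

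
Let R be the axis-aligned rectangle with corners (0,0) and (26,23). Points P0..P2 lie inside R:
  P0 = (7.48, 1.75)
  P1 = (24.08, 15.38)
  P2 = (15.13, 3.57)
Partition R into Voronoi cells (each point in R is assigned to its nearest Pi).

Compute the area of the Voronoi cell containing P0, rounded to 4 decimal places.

1. box [0,26]×[0,23]: [(0, 0) (26, 0) (26, 23) (0, 23)]
2. ⊥bis P0·P1 via (15.78,8.565): [(0, 0) (22.8126, 0) (3.9276, 23) (0, 23)]  |A|=307.5127
3. ⊥bis P0·P2 via (11.305,2.66): [(0, 0) (11.9378, 0) (7.5014, 18.6475) (3.9276, 23) (0, 23)]  |A|=206.1194
4. canonical 5-gon: [(0, 0) (11.9378, 0) (7.5014, 18.6475) (3.9276, 23) (0, 23)]
5. shoelace: 206.1194

Area of P0's cell: 206.1194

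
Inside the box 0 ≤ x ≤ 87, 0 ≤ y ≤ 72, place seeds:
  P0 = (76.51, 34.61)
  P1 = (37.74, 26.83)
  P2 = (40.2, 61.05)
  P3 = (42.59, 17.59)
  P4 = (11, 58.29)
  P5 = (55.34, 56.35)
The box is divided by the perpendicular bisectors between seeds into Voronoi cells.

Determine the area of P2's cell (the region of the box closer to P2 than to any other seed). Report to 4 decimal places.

1. box [0,87]×[0,72]: [(0, 0) (87, 0) (87, 72) (0, 72)]
2. ⊥bis P2·P0 via (58.355,47.83): [(0, 0) (23.5264, 0) (75.955, 72) (0, 72)]  |A|=3581.3305
3. ⊥bis P2·P1 via (38.97,43.94): [(0, 46.7415) (54.699, 42.8093) (75.955, 72) (0, 72)]  |A|=1799.399
4. ⊥bis P2·P3 via (41.395,39.32): [(0, 46.7415) (54.699, 42.8093) (75.955, 72) (0, 72)]  |A|=1799.399
5. ⊥bis P2·P4 via (25.6,59.67): [(27.0055, 44.8001) (54.699, 42.8093) (75.955, 72) (24.4346, 72)]  |A|=1126.0304
6. ⊥bis P2·P5 via (47.77,58.7): [(27.0055, 44.8001) (43.0959, 43.6434) (51.8988, 72) (24.4346, 72)]  |A|=606.7376
7. canonical 4-gon: [(27.0055, 44.8001) (43.0959, 43.6434) (51.8988, 72) (24.4346, 72)]
8. shoelace: 606.7376

Area of P2's cell: 606.7376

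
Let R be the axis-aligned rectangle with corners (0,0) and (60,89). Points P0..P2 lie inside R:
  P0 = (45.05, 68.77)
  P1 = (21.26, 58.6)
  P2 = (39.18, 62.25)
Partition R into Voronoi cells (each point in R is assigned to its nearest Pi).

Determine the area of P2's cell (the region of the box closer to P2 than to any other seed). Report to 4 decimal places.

1. box [0,60]×[0,89]: [(0, 0) (60, 0) (60, 89) (0, 89)]
2. ⊥bis P2·P0 via (42.115,65.51): [(0, 0) (60, 0) (60, 49.408) (16.0239, 89) (0, 89)]  |A|=4469.4493
3. ⊥bis P2·P1 via (30.22,60.425): [(42.5275, 0) (60, 0) (60, 49.408) (26.2806, 79.7658)]  |A|=1529.8564
4. canonical 4-gon: [(42.5275, 0) (60, 0) (60, 49.408) (26.2806, 79.7658)]
5. shoelace: 1529.8564

Area of P2's cell: 1529.8564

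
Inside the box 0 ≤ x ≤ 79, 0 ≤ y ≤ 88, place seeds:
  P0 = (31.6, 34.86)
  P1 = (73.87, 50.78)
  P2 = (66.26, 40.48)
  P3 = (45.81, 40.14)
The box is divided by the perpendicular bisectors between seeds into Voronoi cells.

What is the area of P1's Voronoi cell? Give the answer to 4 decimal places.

Area of P1's cell: 1130.0613

1. box [0,79]×[0,88]: [(0, 0) (79, 0) (79, 88) (0, 88)]
2. ⊥bis P1·P0 via (52.735,42.82): [(68.8621, 0) (79, 0) (79, 88) (35.719, 88)]  |A|=2350.4289
3. ⊥bis P1·P2 via (70.065,45.63): [(44.5871, 64.454) (79, 39.0285) (79, 88) (35.719, 88)]  |A|=1352.1736
4. ⊥bis P1·P3 via (59.84,45.46): [(55.771, 56.1909) (79, 39.0285) (79, 88) (43.7094, 88)]  |A|=1130.0613
5. canonical 4-gon: [(55.771, 56.1909) (79, 39.0285) (79, 88) (43.7094, 88)]
6. shoelace: 1130.0613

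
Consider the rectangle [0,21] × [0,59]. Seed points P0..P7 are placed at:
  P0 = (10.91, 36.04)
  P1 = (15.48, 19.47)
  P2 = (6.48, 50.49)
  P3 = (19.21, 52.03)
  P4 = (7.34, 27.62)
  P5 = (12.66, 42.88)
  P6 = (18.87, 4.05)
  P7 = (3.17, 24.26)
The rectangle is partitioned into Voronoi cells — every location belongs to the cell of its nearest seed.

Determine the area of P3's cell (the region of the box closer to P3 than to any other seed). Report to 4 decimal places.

1. box [0,21]×[0,59]: [(0, 0) (21, 0) (21, 59) (0, 59)]
2. ⊥bis P3·P0 via (15.06,44.035): [(0, 51.8523) (21, 40.9517) (21, 59) (0, 59)]  |A|=264.5584
3. ⊥bis P3·P1 via (17.345,35.75): [(0, 51.8523) (21, 40.9517) (21, 59) (0, 59)]  |A|=264.5584
4. ⊥bis P3·P2 via (12.845,51.26): [(13.6292, 44.7777) (21, 40.9517) (21, 59) (11.9087, 59)]  |A|=131.1652
5. ⊥bis P3·P4 via (13.275,39.825): [(13.6292, 44.7777) (21, 40.9517) (21, 59) (11.9087, 59)]  |A|=131.1652
6. ⊥bis P3·P5 via (15.935,47.455): [(13.056, 49.5159) (21, 43.8292) (21, 59) (11.9087, 59)]  |A|=103.3698
7. ⊥bis P3·P6 via (19.04,28.04): [(13.056, 49.5159) (21, 43.8292) (21, 59) (11.9087, 59)]  |A|=103.3698
8. ⊥bis P3·P7 via (11.19,38.145): [(13.056, 49.5159) (21, 43.8292) (21, 59) (11.9087, 59)]  |A|=103.3698
9. canonical 4-gon: [(13.056, 49.5159) (21, 43.8292) (21, 59) (11.9087, 59)]
10. shoelace: 103.3698

Area of P3's cell: 103.3698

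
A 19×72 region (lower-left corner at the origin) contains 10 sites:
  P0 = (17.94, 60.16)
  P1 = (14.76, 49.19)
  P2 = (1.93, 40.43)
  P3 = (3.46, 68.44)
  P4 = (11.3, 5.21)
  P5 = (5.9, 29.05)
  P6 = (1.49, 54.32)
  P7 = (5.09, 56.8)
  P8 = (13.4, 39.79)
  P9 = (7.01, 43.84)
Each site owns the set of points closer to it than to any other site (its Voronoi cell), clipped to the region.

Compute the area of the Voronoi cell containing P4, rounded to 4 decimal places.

1. box [0,19]×[0,72]: [(0, 0) (19, 0) (19, 72) (0, 72)]
2. ⊥bis P4·P0 via (14.62,32.685): [(0, 34.4516) (0, 0) (19, 0) (19, 32.1557)]  |A|=632.77
3. ⊥bis P4·P1 via (13.03,27.2): [(0, 28.2251) (0, 0) (19, 0) (19, 26.7303)]  |A|=522.0765
4. ⊥bis P4·P2 via (6.615,22.82): [(0, 21.0601) (0, 0) (19, 0) (19, 26.1149)]  |A|=448.1631
5. ⊥bis P4·P3 via (7.38,36.825): [(0, 21.0601) (0, 0) (19, 0) (19, 26.1149)]  |A|=448.1631
6. ⊥bis P4·P5 via (8.6,17.13): [(0, 15.182) (0, 0) (19, 0) (19, 19.4857)]  |A|=329.3433
7. ⊥bis P4·P6 via (6.395,29.765): [(0, 15.182) (0, 0) (19, 0) (19, 19.4857)]  |A|=329.3433
8. ⊥bis P4·P7 via (8.195,31.005): [(0, 15.182) (0, 0) (19, 0) (19, 19.4857)]  |A|=329.3433
9. ⊥bis P4·P8 via (12.35,22.5): [(0, 15.182) (0, 0) (19, 0) (19, 19.4857)]  |A|=329.3433
10. ⊥bis P4·P9 via (9.155,24.525): [(0, 15.182) (0, 0) (19, 0) (19, 19.4857)]  |A|=329.3433
11. canonical 4-gon: [(0, 15.182) (0, 0) (19, 0) (19, 19.4857)]
12. shoelace: 329.3433

Area of P4's cell: 329.3433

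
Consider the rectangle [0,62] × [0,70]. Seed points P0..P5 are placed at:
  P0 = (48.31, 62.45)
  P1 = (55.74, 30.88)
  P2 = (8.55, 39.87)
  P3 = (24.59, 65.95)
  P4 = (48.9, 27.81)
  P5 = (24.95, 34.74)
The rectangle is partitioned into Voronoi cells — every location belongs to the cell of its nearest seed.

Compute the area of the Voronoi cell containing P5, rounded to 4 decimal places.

Area of P5's cell: 1097.2437

1. box [0,62]×[0,70]: [(0, 0) (62, 0) (62, 70) (0, 70)]
2. ⊥bis P5·P0 via (36.63,48.595): [(0, 0) (62, 0) (62, 27.2077) (11.2391, 70) (0, 70)]  |A|=3253.9101
3. ⊥bis P5·P1 via (40.345,32.81): [(0, 0) (36.2318, 0) (41.7797, 44.2538) (11.2391, 70) (0, 70)]  |A|=2408.6653
4. ⊥bis P5·P2 via (16.75,37.305): [(5.0808, 0) (36.2318, 0) (41.7797, 44.2538) (23.693, 59.5011)]  |A|=1369.2529
5. ⊥bis P5·P3 via (24.77,50.345): [(20.8147, 50.2994) (5.0808, 0) (36.2318, 0) (41.7797, 44.2538) (34.4221, 50.4563)]  |A|=1306.8734
6. ⊥bis P5·P4 via (36.925,31.275): [(20.8147, 50.2994) (5.0808, 0) (27.8755, 0) (40.896, 44.9987) (34.4221, 50.4563)]  |A|=1097.2437
7. canonical 5-gon: [(20.8147, 50.2994) (5.0808, 0) (27.8755, 0) (40.896, 44.9987) (34.4221, 50.4563)]
8. shoelace: 1097.2437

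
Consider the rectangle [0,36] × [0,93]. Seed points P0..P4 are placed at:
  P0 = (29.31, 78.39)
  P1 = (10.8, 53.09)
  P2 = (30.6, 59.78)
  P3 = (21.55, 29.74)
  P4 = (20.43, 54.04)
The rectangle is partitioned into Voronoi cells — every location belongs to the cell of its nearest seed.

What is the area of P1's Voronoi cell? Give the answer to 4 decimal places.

Area of P1's cell: 574.5244

1. box [0,36]×[0,93]: [(0, 0) (36, 0) (36, 93) (0, 93)]
2. ⊥bis P1·P0 via (20.055,65.74): [(0, 80.4127) (0, 0) (36, 0) (36, 54.0743)]  |A|=2420.7653
3. ⊥bis P1·P2 via (20.7,56.435): [(16.7354, 68.1687) (0, 80.4127) (0, 0) (36, 0) (36, 11.1525)]  |A|=2007.3304
4. ⊥bis P1·P3 via (16.175,41.415): [(24.4826, 45.2397) (16.7354, 68.1687) (0, 80.4127) (0, 33.9683)]  |A|=712.9754
5. ⊥bis P1·P4 via (15.615,53.565): [(16.7859, 41.6962) (13.9751, 70.1882) (0, 80.4127) (0, 33.9683)]  |A|=574.5244
6. canonical 4-gon: [(16.7859, 41.6962) (13.9751, 70.1882) (0, 80.4127) (0, 33.9683)]
7. shoelace: 574.5244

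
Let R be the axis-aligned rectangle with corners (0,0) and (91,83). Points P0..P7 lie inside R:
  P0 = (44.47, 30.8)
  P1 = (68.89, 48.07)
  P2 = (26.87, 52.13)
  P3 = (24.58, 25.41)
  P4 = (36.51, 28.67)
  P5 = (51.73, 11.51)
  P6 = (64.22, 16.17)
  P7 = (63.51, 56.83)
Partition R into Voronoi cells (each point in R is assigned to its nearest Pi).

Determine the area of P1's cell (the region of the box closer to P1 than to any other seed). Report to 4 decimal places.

1. box [0,91]×[0,83]: [(0, 0) (91, 0) (91, 83) (0, 83)]
2. ⊥bis P1·P0 via (56.68,39.435): [(84.5687, 0) (91, 0) (91, 83) (25.8705, 83)]  |A|=2969.7718
3. ⊥bis P1·P2 via (47.88,50.1): [(48.0312, 51.6646) (84.5687, 0) (91, 0) (91, 83) (51.0588, 83)]  |A|=2575.1285
4. ⊥bis P1·P3 via (46.735,36.74): [(48.0312, 51.6646) (84.5687, 0) (91, 0) (91, 83) (51.0588, 83)]  |A|=2575.1285
5. ⊥bis P1·P4 via (52.7,38.37): [(48.0312, 51.6646) (84.5687, 0) (91, 0) (91, 83) (51.0588, 83)]  |A|=2575.1285
6. ⊥bis P1·P5 via (60.31,29.79): [(48.0312, 51.6646) (65.0865, 27.5481) (91, 15.3852) (91, 83) (51.0588, 83)]  |A|=2287.2021
7. ⊥bis P1·P6 via (66.555,32.12): [(48.0312, 51.6646) (61.3102, 32.8878) (91, 28.5414) (91, 83) (51.0588, 83)]  |A|=2045.6795
8. ⊥bis P1·P7 via (66.2,52.45): [(53.1457, 44.4326) (61.3102, 32.8878) (91, 28.5414) (91, 67.6811)]  |A|=894.4412
9. canonical 4-gon: [(53.1457, 44.4326) (61.3102, 32.8878) (91, 28.5414) (91, 67.6811)]
10. shoelace: 894.4412

Area of P1's cell: 894.4412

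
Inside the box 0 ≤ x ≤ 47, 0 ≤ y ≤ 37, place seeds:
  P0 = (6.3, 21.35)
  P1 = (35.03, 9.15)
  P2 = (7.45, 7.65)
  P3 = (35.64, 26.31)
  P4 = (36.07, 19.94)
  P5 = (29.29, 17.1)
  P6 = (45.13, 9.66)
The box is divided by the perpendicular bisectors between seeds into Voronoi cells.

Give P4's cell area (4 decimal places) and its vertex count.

Area of P4's cell: 108.5283 (5 vertices)

1. box [0,47]×[0,37]: [(0, 0) (47, 0) (47, 37) (0, 37)]
2. ⊥bis P4·P0 via (21.185,20.645): [(20.2072, 0) (47, 0) (47, 37) (21.9596, 37)]  |A|=958.914
3. ⊥bis P4·P1 via (35.55,14.545): [(20.9627, 15.951) (47, 13.4414) (47, 37) (21.9596, 37)]  |A|=570.239
4. ⊥bis P4·P2 via (21.76,13.795): [(20.9627, 15.951) (47, 13.4414) (47, 37) (21.9596, 37)]  |A|=570.239
5. ⊥bis P4·P3 via (35.855,23.125): [(21.2558, 22.1395) (20.9627, 15.951) (47, 13.4414) (47, 23.8773)]  |A|=215.2662
6. ⊥bis P4·P5 via (32.68,18.52): [(30.8914, 22.7899) (34.2943, 14.666) (47, 13.4414) (47, 23.8773)]  |A|=133.5803
7. ⊥bis P4·P6 via (40.6,14.8): [(30.8914, 22.7899) (34.2943, 14.666) (39.8413, 14.1314) (47, 20.4405) (47, 23.8773)]  |A|=108.5283
8. canonical 5-gon: [(30.8914, 22.7899) (34.2943, 14.666) (39.8413, 14.1314) (47, 20.4405) (47, 23.8773)]
9. shoelace: 108.5283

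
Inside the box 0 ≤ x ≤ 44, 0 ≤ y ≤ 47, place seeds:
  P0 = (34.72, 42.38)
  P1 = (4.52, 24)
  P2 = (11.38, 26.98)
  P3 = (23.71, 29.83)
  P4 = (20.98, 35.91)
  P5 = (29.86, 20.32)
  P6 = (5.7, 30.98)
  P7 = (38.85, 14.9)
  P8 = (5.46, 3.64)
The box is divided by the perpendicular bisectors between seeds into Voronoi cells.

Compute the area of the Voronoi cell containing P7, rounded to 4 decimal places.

1. box [0,44]×[0,47]: [(0, 0) (44, 0) (44, 47) (0, 47)]
2. ⊥bis P7·P0 via (36.785,28.64): [(0, 23.1115) (0, 0) (44, 0) (44, 29.7244)]  |A|=1162.3896
3. ⊥bis P7·P1 via (21.685,19.45): [(23.5956, 26.6577) (16.5293, 0) (44, 0) (44, 29.7244)]  |A|=669.4074
4. ⊥bis P7·P2 via (25.115,20.94): [(27.9149, 27.3069) (17.4743, 3.565) (16.5293, 0) (44, 0) (44, 29.7244)]  |A|=621.5222
5. ⊥bis P7·P3 via (31.28,22.365): [(37.5868, 28.7605) (21.2841, 12.2285) (17.4743, 3.565) (16.5293, 0) (44, 0) (44, 29.7244)]  |A|=553.4228
6. ⊥bis P7·P4 via (29.915,25.405): [(37.5868, 28.7605) (21.2841, 12.2285) (17.4743, 3.565) (16.5293, 0) (44, 0) (44, 29.7244)]  |A|=553.4228
7. ⊥bis P7·P5 via (34.355,17.61): [(41.4254, 29.3374) (23.7381, 0) (44, 0) (44, 29.7244)]  |A|=335.481
8. ⊥bis P7·P6 via (22.275,22.94): [(41.4254, 29.3374) (23.7381, 0) (44, 0) (44, 29.7244)]  |A|=335.481
9. ⊥bis P7·P8 via (22.155,9.27): [(41.4254, 29.3374) (24.7276, 1.6413) (25.2811, 0) (44, 0) (44, 29.7244)]  |A|=334.2147
10. canonical 5-gon: [(41.4254, 29.3374) (24.7276, 1.6413) (25.2811, 0) (44, 0) (44, 29.7244)]
11. shoelace: 334.2147

Area of P7's cell: 334.2147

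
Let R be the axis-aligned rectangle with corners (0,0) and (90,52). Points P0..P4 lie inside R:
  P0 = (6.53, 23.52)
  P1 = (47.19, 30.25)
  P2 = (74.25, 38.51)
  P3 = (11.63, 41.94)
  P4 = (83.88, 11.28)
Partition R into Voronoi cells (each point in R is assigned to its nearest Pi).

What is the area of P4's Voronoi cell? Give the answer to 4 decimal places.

Area of P4's cell: 709.1632

1. box [0,90]×[0,52]: [(0, 0) (90, 0) (90, 52) (0, 52)]
2. ⊥bis P4·P0 via (45.205,17.4): [(42.4516, 0) (90, 0) (90, 52) (50.6802, 52)]  |A|=2258.5743
3. ⊥bis P4·P1 via (65.535,20.765): [(54.7988, 0) (90, 0) (90, 52) (81.6846, 52)]  |A|=1131.4328
4. ⊥bis P4·P2 via (79.065,24.895): [(65.1206, 19.9635) (54.7988, 0) (90, 0) (90, 28.7622)]  |A|=709.1632
5. ⊥bis P4·P3 via (47.755,26.61): [(65.1206, 19.9635) (54.7988, 0) (90, 0) (90, 28.7622)]  |A|=709.1632
6. canonical 4-gon: [(65.1206, 19.9635) (54.7988, 0) (90, 0) (90, 28.7622)]
7. shoelace: 709.1632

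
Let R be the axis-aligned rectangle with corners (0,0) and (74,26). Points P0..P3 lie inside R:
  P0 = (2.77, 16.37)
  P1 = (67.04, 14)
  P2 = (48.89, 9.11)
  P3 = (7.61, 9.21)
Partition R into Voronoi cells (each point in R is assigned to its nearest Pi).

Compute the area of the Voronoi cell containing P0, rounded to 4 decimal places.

Area of P0's cell: 206.7393

1. box [0,74]×[0,26]: [(0, 0) (74, 0) (74, 26) (0, 26)]
2. ⊥bis P0·P1 via (34.905,15.185): [(0, 0) (34.345, 0) (35.3038, 26) (0, 26)]  |A|=905.4351
3. ⊥bis P0·P2 via (25.83,12.74): [(0, 0) (23.8245, 0) (27.9173, 26) (0, 26)]  |A|=672.6441
4. ⊥bis P0·P3 via (5.19,12.79): [(0, 9.2817) (24.7321, 26) (0, 26)]  |A|=206.7393
5. canonical 3-gon: [(0, 9.2817) (24.7321, 26) (0, 26)]
6. shoelace: 206.7393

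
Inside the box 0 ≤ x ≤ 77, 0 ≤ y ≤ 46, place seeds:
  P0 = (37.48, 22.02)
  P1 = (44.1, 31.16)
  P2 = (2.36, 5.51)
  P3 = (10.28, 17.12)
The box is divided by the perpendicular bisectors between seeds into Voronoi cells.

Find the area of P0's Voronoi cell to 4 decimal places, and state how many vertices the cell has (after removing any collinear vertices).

1. box [0,77]×[0,46]: [(0, 0) (77, 0) (77, 46) (0, 46)]
2. ⊥bis P0·P1 via (40.79,26.59): [(0, 0) (77, 0) (77, 0.3635) (13.9913, 46) (0, 46)]  |A|=2104.2517
3. ⊥bis P0·P2 via (19.92,13.765): [(26.391, 0) (77, 0) (77, 0.3635) (13.9913, 46) (4.7662, 46)]  |A|=1387.636
4. ⊥bis P0·P3 via (23.88,19.57): [(27.4055, 0) (77, 0) (77, 0.3635) (19.8881, 41.729)]  |A|=1045.1449
5. canonical 4-gon: [(27.4055, 0) (77, 0) (77, 0.3635) (19.8881, 41.729)]
6. shoelace: 1045.1449

Area of P0's cell: 1045.1449 (4 vertices)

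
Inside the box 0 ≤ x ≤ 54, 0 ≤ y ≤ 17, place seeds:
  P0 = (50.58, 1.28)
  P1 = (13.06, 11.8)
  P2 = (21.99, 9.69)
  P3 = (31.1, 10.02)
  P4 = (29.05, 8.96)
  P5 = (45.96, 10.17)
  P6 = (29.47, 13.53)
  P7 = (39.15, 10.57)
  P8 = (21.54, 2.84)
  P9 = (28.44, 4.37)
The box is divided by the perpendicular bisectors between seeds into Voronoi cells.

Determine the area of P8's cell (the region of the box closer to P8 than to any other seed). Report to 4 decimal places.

1. box [0,54]×[0,17]: [(0, 0) (54, 0) (54, 17) (0, 17)]
2. ⊥bis P8·P0 via (36.06,2.06): [(0, 0) (35.9493, 0) (36.8626, 17) (0, 17)]  |A|=618.9012
3. ⊥bis P8·P1 via (17.3,7.32): [(9.5657, 0) (35.9493, 0) (36.8626, 17) (27.5279, 17)]  |A|=303.6057
4. ⊥bis P8·P2 via (21.765,6.265): [(16.5474, 6.6078) (9.5657, 0) (35.9493, 0) (36.2348, 5.3144)]  |A|=139.6667
5. ⊥bis P8·P3 via (26.32,6.43): [(26.6868, 5.9417) (16.5474, 6.6078) (9.5657, 0) (31.1492, 0)]  |A|=99.9455
6. ⊥bis P8·P4 via (25.295,5.9): [(25.1804, 6.0406) (16.5474, 6.6078) (9.5657, 0) (30.103, 0)]  |A|=92.5312
7. ⊥bis P8·P5 via (33.75,6.505): [(25.1804, 6.0406) (16.5474, 6.6078) (9.5657, 0) (30.103, 0)]  |A|=92.5312
8. ⊥bis P8·P6 via (25.505,8.185): [(25.1804, 6.0406) (16.5474, 6.6078) (9.5657, 0) (30.103, 0)]  |A|=92.5312
9. ⊥bis P8·P7 via (30.345,6.705): [(25.1804, 6.0406) (16.5474, 6.6078) (9.5657, 0) (30.103, 0)]  |A|=92.5312
10. ⊥bis P8·P9 via (24.99,3.605): [(24.4391, 6.0893) (16.5474, 6.6078) (9.5657, 0) (25.7894, 0)]  |A|=77.2787
11. canonical 4-gon: [(24.4391, 6.0893) (16.5474, 6.6078) (9.5657, 0) (25.7894, 0)]
12. shoelace: 77.2787

Area of P8's cell: 77.2787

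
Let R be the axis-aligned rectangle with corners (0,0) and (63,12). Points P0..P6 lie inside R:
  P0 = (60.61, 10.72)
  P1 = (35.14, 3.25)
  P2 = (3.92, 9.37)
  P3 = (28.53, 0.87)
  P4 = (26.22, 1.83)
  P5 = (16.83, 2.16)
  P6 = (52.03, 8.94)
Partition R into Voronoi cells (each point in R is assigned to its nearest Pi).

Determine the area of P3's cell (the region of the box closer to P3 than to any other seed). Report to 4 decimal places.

1. box [0,63]×[0,12]: [(0, 0) (63, 0) (63, 12) (0, 12)]
2. ⊥bis P3·P0 via (44.57,5.795): [(0, 0) (46.3493, 0) (42.6648, 12) (0, 12)]  |A|=534.0847
3. ⊥bis P3·P1 via (31.835,2.06): [(0, 0) (32.5767, 0) (28.256, 12) (0, 12)]  |A|=364.9963
4. ⊥bis P3·P2 via (16.225,5.12): [(14.4566, 0) (32.5767, 0) (28.256, 12) (18.6013, 12)]  |A|=166.649
5. ⊥bis P3·P4 via (27.375,1.35): [(26.814, 0) (32.5767, 0) (29.9016, 7.4296)]  |A|=21.4076
6. ⊥bis P3·P5 via (22.68,1.515): [(26.814, 0) (32.5767, 0) (29.9016, 7.4296)]  |A|=21.4076
7. ⊥bis P3·P6 via (40.28,4.905): [(26.814, 0) (32.5767, 0) (29.9016, 7.4296)]  |A|=21.4076
8. canonical 3-gon: [(26.814, 0) (32.5767, 0) (29.9016, 7.4296)]
9. shoelace: 21.4076

Area of P3's cell: 21.4076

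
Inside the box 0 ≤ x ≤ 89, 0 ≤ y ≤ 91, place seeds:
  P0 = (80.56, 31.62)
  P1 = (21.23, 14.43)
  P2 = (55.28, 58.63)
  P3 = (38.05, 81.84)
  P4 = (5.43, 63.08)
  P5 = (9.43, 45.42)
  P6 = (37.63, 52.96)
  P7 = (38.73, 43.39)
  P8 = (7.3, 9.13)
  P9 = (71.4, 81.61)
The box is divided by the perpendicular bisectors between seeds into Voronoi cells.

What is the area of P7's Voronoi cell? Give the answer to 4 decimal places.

1. box [0,89]×[0,91]: [(0, 0) (89, 0) (89, 91) (0, 91)]
2. ⊥bis P7·P0 via (59.645,37.505): [(0, 0) (49.092, 0) (74.6973, 91) (0, 91)]  |A|=5632.4094
3. ⊥bis P7·P1 via (29.98,28.91): [(0, 47.0264) (53.267, 14.8381) (74.6973, 91) (0, 91)]  |A|=4015.7168
4. ⊥bis P7·P2 via (47.005,51.01): [(0, 47.0264) (53.267, 14.8381) (59.5973, 37.3353) (10.1804, 91) (0, 91)]  |A|=2284.5782
5. ⊥bis P7·P3 via (38.39,62.615): [(0, 61.9361) (0, 47.0264) (53.267, 14.8381) (59.5973, 37.3353) (36.3518, 62.579)]  |A|=1611.6468
6. ⊥bis P7·P4 via (22.08,53.235): [(27.5126, 62.4226) (13.5628, 38.8306) (53.267, 14.8381) (59.5973, 37.3353) (36.3518, 62.579)]  |A|=1189.3934
7. ⊥bis P7·P5 via (24.08,44.405): [(27.5126, 62.4226) (25.0384, 58.2383) (23.2867, 32.9546) (53.267, 14.8381) (59.5973, 37.3353) (36.3518, 62.579)]  |A|=1061.3193
8. ⊥bis P7·P6 via (38.18,48.175): [(24.2301, 46.5716) (23.2867, 32.9546) (53.267, 14.8381) (59.5973, 37.3353) (48.5211, 49.3636)]  |A|=801.2838
9. ⊥bis P7·P8 via (23.015,26.26): [(24.2301, 46.5716) (23.2867, 32.9546) (53.267, 14.8381) (59.5973, 37.3353) (48.5211, 49.3636)]  |A|=801.2838
10. ⊥bis P7·P9 via (55.065,62.5): [(24.2301, 46.5716) (23.2867, 32.9546) (53.267, 14.8381) (59.5973, 37.3353) (48.5211, 49.3636)]  |A|=801.2838
11. canonical 5-gon: [(24.2301, 46.5716) (23.2867, 32.9546) (53.267, 14.8381) (59.5973, 37.3353) (48.5211, 49.3636)]
12. shoelace: 801.2838

Area of P7's cell: 801.2838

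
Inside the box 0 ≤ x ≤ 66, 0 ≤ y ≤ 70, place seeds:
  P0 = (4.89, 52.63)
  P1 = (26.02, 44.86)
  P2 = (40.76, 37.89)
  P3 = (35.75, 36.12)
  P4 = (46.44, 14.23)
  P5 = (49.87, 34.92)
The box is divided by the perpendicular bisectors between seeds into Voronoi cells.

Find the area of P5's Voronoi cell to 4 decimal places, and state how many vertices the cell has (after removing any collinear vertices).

Area of P5's cell: 801.2630 (5 vertices)

1. box [0,66]×[0,70]: [(0, 0) (66, 0) (66, 70) (0, 70)]
2. ⊥bis P5·P0 via (27.38,43.775): [(10.1444, 0) (66, 0) (66, 70) (37.7056, 70)]  |A|=2945.249
3. ⊥bis P5·P1 via (37.945,39.89): [(21.32, 0) (66, 0) (66, 70) (50.494, 70)]  |A|=2106.5109
4. ⊥bis P5·P2 via (45.315,36.405): [(33.4464, 0) (66, 0) (66, 70) (56.2675, 70)]  |A|=1480.0136
5. ⊥bis P5·P3 via (42.81,35.52): [(42.0285, 26.3241) (39.7913, 0) (66, 0) (66, 70) (56.2675, 70)]  |A|=1396.5017
6. ⊥bis P5·P4 via (48.155,24.575): [(42.0285, 26.3241) (41.967, 25.6008) (66, 21.6166) (66, 70) (56.2675, 70)]  |A|=801.263
7. canonical 5-gon: [(42.0285, 26.3241) (41.967, 25.6008) (66, 21.6166) (66, 70) (56.2675, 70)]
8. shoelace: 801.263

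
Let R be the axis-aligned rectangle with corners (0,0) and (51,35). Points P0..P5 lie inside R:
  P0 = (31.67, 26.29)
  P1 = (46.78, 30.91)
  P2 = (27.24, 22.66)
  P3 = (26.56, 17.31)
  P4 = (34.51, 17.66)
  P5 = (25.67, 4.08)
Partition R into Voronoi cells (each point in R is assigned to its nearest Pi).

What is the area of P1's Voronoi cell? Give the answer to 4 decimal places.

1. box [0,51]×[0,35]: [(0, 0) (51, 0) (51, 35) (0, 35)]
2. ⊥bis P1·P0 via (39.225,28.6): [(47.9697, 0) (51, 0) (51, 35) (37.2682, 35)]  |A|=293.3381
3. ⊥bis P1·P2 via (37.01,26.785): [(47.0527, 2.999) (48.3189, 0) (51, 0) (51, 35) (37.2682, 35)]  |A|=292.8144
4. ⊥bis P1·P3 via (36.67,24.11): [(43.8716, 13.4028) (51, 2.8047) (51, 35) (37.2682, 35)]  |A|=263.0343
5. ⊥bis P1·P4 via (40.645,24.285): [(40.5046, 24.415) (51, 14.6959) (51, 35) (37.2682, 35)]  |A|=179.2257
6. ⊥bis P1·P5 via (36.225,17.495): [(40.5046, 24.415) (51, 14.6959) (51, 35) (37.2682, 35)]  |A|=179.2257
7. canonical 4-gon: [(40.5046, 24.415) (51, 14.6959) (51, 35) (37.2682, 35)]
8. shoelace: 179.2257

Area of P1's cell: 179.2257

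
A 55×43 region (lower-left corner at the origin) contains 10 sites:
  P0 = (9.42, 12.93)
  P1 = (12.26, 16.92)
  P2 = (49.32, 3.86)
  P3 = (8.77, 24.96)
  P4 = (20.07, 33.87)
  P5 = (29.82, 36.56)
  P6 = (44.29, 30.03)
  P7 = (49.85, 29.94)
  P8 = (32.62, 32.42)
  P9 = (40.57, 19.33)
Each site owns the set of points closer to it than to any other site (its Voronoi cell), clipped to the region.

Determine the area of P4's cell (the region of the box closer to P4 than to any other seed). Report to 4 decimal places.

1. box [0,55]×[0,43]: [(0, 0) (55, 0) (55, 43) (0, 43)]
2. ⊥bis P4·P0 via (14.745,23.4): [(0, 30.8992) (55, 2.9265) (55, 43) (0, 43)]  |A|=1434.7928
3. ⊥bis P4·P1 via (16.165,25.395): [(0, 32.8433) (55, 7.5011) (55, 43) (0, 43)]  |A|=1255.5286
4. ⊥bis P4·P2 via (34.695,18.865): [(0, 32.8433) (33.2961, 17.5015) (55, 38.6558) (55, 43) (0, 43)]  |A|=917.4401
5. ⊥bis P4·P3 via (14.42,29.415): [(18.4028, 24.3639) (33.2961, 17.5015) (55, 38.6558) (55, 43) (3.7083, 43)]  |A|=789.4305
6. ⊥bis P4·P5 via (24.945,35.215): [(18.4028, 24.3639) (29.3276, 19.3301) (22.7971, 43) (3.7083, 43)]  |A|=290.7291
7. ⊥bis P4·P6 via (32.18,31.95): [(18.4028, 24.3639) (29.3276, 19.3301) (22.7971, 43) (3.7083, 43)]  |A|=290.7291
8. ⊥bis P4·P7 via (34.96,31.905): [(18.4028, 24.3639) (29.3276, 19.3301) (22.7971, 43) (3.7083, 43)]  |A|=290.7291
9. ⊥bis P4·P8 via (26.345,33.145): [(18.4028, 24.3639) (24.9803, 21.3332) (26.1003, 31.0274) (22.7971, 43) (3.7083, 43)]  |A|=268.5354
10. ⊥bis P4·P9 via (30.32,26.6): [(18.4028, 24.3639) (24.9803, 21.3332) (26.1003, 31.0274) (22.7971, 43) (3.7083, 43)]  |A|=268.5354
11. canonical 5-gon: [(18.4028, 24.3639) (24.9803, 21.3332) (26.1003, 31.0274) (22.7971, 43) (3.7083, 43)]
12. shoelace: 268.5354

Area of P4's cell: 268.5354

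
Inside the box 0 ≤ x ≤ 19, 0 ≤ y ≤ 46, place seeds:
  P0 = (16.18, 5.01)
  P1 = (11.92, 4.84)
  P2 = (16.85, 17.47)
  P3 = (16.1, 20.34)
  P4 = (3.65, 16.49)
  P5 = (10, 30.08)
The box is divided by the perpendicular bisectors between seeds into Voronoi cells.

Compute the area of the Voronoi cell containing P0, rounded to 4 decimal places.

Area of P0's cell: 55.9826

1. box [0,19]×[0,46]: [(0, 0) (19, 0) (19, 46) (0, 46)]
2. ⊥bis P0·P1 via (14.05,4.925): [(14.2465, 0) (19, 0) (19, 46) (12.4109, 46)]  |A|=260.8799
3. ⊥bis P0·P2 via (16.515,11.24): [(13.7922, 11.3864) (14.2465, 0) (19, 0) (19, 11.1064)]  |A|=55.9826
4. ⊥bis P0·P3 via (16.14,12.675): [(13.7922, 11.3864) (14.2465, 0) (19, 0) (19, 11.1064)]  |A|=55.9826
5. ⊥bis P0·P4 via (9.915,10.75): [(13.7922, 11.3864) (14.2465, 0) (19, 0) (19, 11.1064)]  |A|=55.9826
6. ⊥bis P0·P5 via (13.09,17.545): [(13.7922, 11.3864) (14.2465, 0) (19, 0) (19, 11.1064)]  |A|=55.9826
7. canonical 4-gon: [(13.7922, 11.3864) (14.2465, 0) (19, 0) (19, 11.1064)]
8. shoelace: 55.9826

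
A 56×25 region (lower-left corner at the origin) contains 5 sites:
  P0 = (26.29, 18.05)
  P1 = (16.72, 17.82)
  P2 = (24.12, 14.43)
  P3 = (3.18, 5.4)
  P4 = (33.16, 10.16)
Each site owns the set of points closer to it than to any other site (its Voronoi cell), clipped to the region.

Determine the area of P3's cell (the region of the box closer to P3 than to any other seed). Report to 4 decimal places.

Area of P3's cell: 223.9504

1. box [0,56]×[0,25]: [(0, 0) (56, 0) (56, 25) (0, 25)]
2. ⊥bis P3·P0 via (14.735,11.725): [(0, 0) (21.1531, 0) (7.4685, 25) (0, 25)]  |A|=357.7695
3. ⊥bis P3·P1 via (9.95,11.61): [(0, 22.4573) (0, 0) (20.5996, 0)]  |A|=231.3058
4. ⊥bis P3·P2 via (13.65,9.915): [(15.5533, 5.5014) (0, 22.4573) (0, 0) (17.9257, 0)]  |A|=223.9504
5. ⊥bis P3·P4 via (18.17,7.78): [(15.5533, 5.5014) (0, 22.4573) (0, 0) (17.9257, 0)]  |A|=223.9504
6. canonical 4-gon: [(15.5533, 5.5014) (0, 22.4573) (0, 0) (17.9257, 0)]
7. shoelace: 223.9504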